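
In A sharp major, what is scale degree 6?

F##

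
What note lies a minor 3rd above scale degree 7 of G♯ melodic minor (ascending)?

Scale degree 7 of G# melodic minor (ascending) is F##.
A minor third (3 semitones) above F## lands on the letter A, giving A#.

A#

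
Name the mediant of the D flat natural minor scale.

Fb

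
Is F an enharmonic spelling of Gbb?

F is pitch class 5; Gbb is pitch class 5.
All spellings map to pitch class 5, so they are enharmonically equivalent.

Yes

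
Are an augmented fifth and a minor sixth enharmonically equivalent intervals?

An augmented fifth spans 8 semitones; a minor sixth spans 8.
They are enharmonically equivalent.

Yes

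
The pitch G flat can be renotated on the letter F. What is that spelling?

Gb is pitch class 6. The letter F alone is pitch class 5.
To reach pitch class 6 from F requires an offset of +1 semitone, i.e. sharp: F#.

F#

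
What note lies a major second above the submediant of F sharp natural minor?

E

The submediant of F# natural minor is D.
A major second (2 semitones) above D lands on the letter E, giving E.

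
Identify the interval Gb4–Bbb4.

The letter names run G→B, a span of 2 letter steps, so the interval is some kind of third.
Gb to Bbb is 3 semitones. A major third is 4, so 3 makes it minor.

minor third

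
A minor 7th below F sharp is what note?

F down a major seventh is Gb, so the target letter is G.
From F#, a minor seventh is 10 semitones down: G#.

G#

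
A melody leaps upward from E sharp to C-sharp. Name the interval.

minor sixth

The letter names run E→C, a span of 5 letter steps, so the interval is some kind of sixth.
E# to C# is 8 semitones. A major sixth is 9, so 8 makes it minor.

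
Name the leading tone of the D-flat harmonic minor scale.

C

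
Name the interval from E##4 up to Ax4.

Counting letters E–F–G–A gives a fourth.
E##→A## = 5 semitones, exactly the perfect fourth.

perfect fourth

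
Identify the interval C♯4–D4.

minor second

The letter names run C→D, a span of 1 letter step, so the interval is some kind of second.
C# to D is 1 semitone. A major second is 2, so 1 makes it minor.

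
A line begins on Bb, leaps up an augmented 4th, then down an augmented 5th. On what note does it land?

An augmented fourth up from Bb is E (letter E, 6 semitones up).
An augmented fifth down from E is Ab (letter A, 8 semitones down).

Ab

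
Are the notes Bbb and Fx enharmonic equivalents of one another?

No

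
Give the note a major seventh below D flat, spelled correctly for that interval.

D down a major seventh is Eb, so the target letter is E.
From Db, a major seventh is 11 semitones down: Ebb.

Ebb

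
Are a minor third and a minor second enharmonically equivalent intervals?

A minor third spans 3 semitones; a minor second spans 1.
The spans differ, so they are not enharmonic equivalents.

No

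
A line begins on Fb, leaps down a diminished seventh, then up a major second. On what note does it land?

A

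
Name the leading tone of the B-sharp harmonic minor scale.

A##

The B# harmonic minor scale runs B# C## D# E# F## G# A##.
Degree 7 is A##.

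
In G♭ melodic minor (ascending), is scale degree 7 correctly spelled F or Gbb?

F

Each scale degree takes a distinct letter name. Degree 7 of a scale on G must use the letter F.
F and Gbb are enharmonically the same pitch, but only F uses the letter F, so it is the correct spelling here.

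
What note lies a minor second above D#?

A second above D lands on the letter E.
A minor second spans 1 semitone, so D# moves to pitch class 4. On the letter E that is E.

E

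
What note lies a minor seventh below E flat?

A seventh below E lands on the letter F.
A minor seventh spans 10 semitones, so Eb moves to pitch class 5. On the letter F that is F.

F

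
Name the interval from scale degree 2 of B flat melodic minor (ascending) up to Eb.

minor third

Scale degree 2 of Bb melodic minor (ascending) is C.
C up to Eb: letters C→E make it a third; 3 semitones makes it minor.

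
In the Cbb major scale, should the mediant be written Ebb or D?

Ebb

Each scale degree takes a distinct letter name. Degree 3 of a scale on C must use the letter E.
Ebb and D are enharmonically the same pitch, but only Ebb uses the letter E, so it is the correct spelling here.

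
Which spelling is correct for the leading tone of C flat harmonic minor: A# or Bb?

Bb

Each scale degree takes a distinct letter name. Degree 7 of a scale on C must use the letter B.
Bb and A# are enharmonically the same pitch, but only Bb uses the letter B, so it is the correct spelling here.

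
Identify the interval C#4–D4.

minor second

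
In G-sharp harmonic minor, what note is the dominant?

Degree 5 takes the letter 4 steps above G, which is D.
In harmonic minor, degree 5 sits 7 semitones above the tonic. G# + 7 semitones is pitch class 3, spelled on D as D#.

D#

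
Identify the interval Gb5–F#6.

augmented seventh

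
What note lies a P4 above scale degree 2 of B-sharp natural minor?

Scale degree 2 of B# natural minor is C##.
A perfect fourth (5 semitones) above C## lands on the letter F, giving F##.

F##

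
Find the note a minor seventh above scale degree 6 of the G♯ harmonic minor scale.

D

Scale degree 6 of G# harmonic minor is E.
A minor seventh (10 semitones) above E lands on the letter D, giving D.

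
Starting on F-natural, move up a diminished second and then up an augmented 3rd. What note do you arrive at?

A diminished second up from F is Gbb (letter G, 0 semitones up).
An augmented third up from Gbb is Bb (letter B, 5 semitones up).

Bb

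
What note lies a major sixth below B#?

D#

A sixth below B lands on the letter D.
A major sixth spans 9 semitones, so B# moves to pitch class 3. On the letter D that is D#.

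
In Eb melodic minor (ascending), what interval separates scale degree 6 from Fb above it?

Scale degree 6 of Eb melodic minor (ascending) is C.
C up to Fb: letters C→F make it a fourth; 4 semitones makes it diminished.

diminished fourth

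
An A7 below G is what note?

G down a major seventh is Ab, so the target letter is A.
From G, an augmented seventh is 12 semitones down: Abb.

Abb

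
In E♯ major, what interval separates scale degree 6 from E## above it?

major third

Scale degree 6 of E# major is C##.
C## up to E##: letters C→E make it a third; 4 semitones makes it major.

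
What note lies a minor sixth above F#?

D

A sixth above F lands on the letter D.
A minor sixth spans 8 semitones, so F# moves to pitch class 2. On the letter D that is D.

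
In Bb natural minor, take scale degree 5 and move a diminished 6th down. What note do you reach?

Scale degree 5 of Bb natural minor is F.
A diminished sixth (7 semitones) below F lands on the letter A, giving A#.

A#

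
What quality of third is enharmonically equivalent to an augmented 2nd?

minor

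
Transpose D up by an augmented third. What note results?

F##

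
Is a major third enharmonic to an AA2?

Yes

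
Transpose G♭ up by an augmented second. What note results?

A

A second above G lands on the letter A.
An augmented second spans 3 semitones, so Gb moves to pitch class 9. On the letter A that is A.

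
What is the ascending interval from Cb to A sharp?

Counting letters C–D–E–F–G–A gives a sixth.
Cb→A# = 11 semitones, 2 wider than the major sixth (9), so doubly augmented.

doubly augmented sixth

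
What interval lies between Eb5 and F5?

major second

The letter names run E→F, a span of 1 letter step, so the interval is some kind of second.
Eb to F is 2 semitones. A major second is 2, so 2 makes it major.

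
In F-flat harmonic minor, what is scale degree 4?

Bbb

The Fb harmonic minor scale runs Fb Gb Abb Bbb Cb Dbb Eb.
Degree 4 is Bbb.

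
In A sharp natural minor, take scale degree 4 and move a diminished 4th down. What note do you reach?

A##

Scale degree 4 of A# natural minor is D#.
A diminished fourth (4 semitones) below D# lands on the letter A, giving A##.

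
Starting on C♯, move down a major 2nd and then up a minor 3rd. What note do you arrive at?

D

A major second down from C# is B (letter B, 2 semitones down).
A minor third up from B is D (letter D, 3 semitones up).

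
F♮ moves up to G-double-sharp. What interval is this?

doubly augmented second

The letter names run F→G, a span of 1 letter step, so the interval is some kind of second.
F to G## is 4 semitones. A major second is 2, so 4 makes it doubly augmented.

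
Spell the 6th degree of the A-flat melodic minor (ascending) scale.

Degree 6 takes the letter 5 steps above A, which is F.
In melodic minor (ascending), degree 6 sits 9 semitones above the tonic. Ab + 9 semitones is pitch class 5, spelled on F as F.

F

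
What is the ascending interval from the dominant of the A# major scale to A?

The dominant of A# major is E#.
E# up to A: letters E→A make it a fourth; 4 semitones makes it diminished.

diminished fourth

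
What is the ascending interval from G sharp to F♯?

Counting letters G–A–B–C–D–E–F gives a seventh.
G#→F# = 10 semitones, 1 narrower than the major seventh (11), so minor.

minor seventh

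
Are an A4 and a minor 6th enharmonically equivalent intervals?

No

An augmented fourth spans 6 semitones; a minor sixth spans 8.
The spans differ, so they are not enharmonic equivalents.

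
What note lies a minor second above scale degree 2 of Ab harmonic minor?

Scale degree 2 of Ab harmonic minor is Bb.
A minor second (1 semitone) above Bb lands on the letter C, giving Cb.

Cb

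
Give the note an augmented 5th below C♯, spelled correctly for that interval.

F

A fifth below C lands on the letter F.
An augmented fifth spans 8 semitones, so C# moves to pitch class 5. On the letter F that is F.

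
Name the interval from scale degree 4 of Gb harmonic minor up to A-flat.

major sixth

Scale degree 4 of Gb harmonic minor is Cb.
Cb up to Ab: letters C→A make it a sixth; 9 semitones makes it major.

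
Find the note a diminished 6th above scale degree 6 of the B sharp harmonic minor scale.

Scale degree 6 of B# harmonic minor is G#.
A diminished sixth (7 semitones) above G# lands on the letter E, giving Eb.

Eb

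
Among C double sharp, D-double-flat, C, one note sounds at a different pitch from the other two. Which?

C##

In 12-tone equal temperament, enharmonic equivalents share a pitch class. C## is pitch class 2; Dbb is pitch class 0; C is pitch class 0.
Dbb and C share pitch class 0, while C## is pitch class 2.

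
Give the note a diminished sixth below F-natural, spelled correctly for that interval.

F down a major sixth is Ab, so the target letter is A.
From F, a diminished sixth is 7 semitones down: A#.

A#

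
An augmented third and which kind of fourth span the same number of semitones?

perfect

An augmented third spans 5 semitones.
A fourth spanning 5 semitones is perfect (the perfect fourth is 5).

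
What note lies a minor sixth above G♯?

E

G up a major sixth is E, so the target letter is E.
From G#, a minor sixth is 8 semitones up: E.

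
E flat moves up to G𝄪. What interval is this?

Counting letters E–F–G gives a third.
Eb→G## = 6 semitones, 2 wider than the major third (4), so doubly augmented.

doubly augmented third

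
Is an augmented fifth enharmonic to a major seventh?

An augmented fifth spans 8 semitones; a major seventh spans 11.
The spans differ, so they are not enharmonic equivalents.

No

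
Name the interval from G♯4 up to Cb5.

doubly diminished fourth

Counting letters G–A–B–C gives a fourth.
G#→Cb = 3 semitones, 2 narrower than the perfect fourth (5), so doubly diminished.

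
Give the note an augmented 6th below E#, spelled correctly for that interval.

G

A sixth below E lands on the letter G.
An augmented sixth spans 10 semitones, so E# moves to pitch class 7. On the letter G that is G.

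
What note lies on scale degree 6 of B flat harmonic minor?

Gb

Degree 6 takes the letter 5 steps above B, which is G.
In harmonic minor, degree 6 sits 8 semitones above the tonic. Bb + 8 semitones is pitch class 6, spelled on G as Gb.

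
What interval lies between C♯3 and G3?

Counting letters C–D–E–F–G gives a fifth.
C#→G = 6 semitones, 1 narrower than the perfect fifth (7), so diminished.

diminished fifth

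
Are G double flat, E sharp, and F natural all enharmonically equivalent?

Gbb is pitch class 5; E# is pitch class 5; F is pitch class 5.
All spellings map to pitch class 5, so they are enharmonically equivalent.

Yes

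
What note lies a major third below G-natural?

Eb

G down a major third is Eb, so the target letter is E.
From G, a major third is 4 semitones down: Eb.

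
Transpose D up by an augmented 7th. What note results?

C##

D up a major seventh is C#, so the target letter is C.
From D, an augmented seventh is 12 semitones up: C##.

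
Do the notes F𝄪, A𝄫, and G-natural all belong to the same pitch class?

F## is pitch class 7; Abb is pitch class 7; G is pitch class 7.
All spellings map to pitch class 7, so they are enharmonically equivalent.

Yes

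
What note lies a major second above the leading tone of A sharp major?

A##

The leading tone of A# major is G##.
A major second (2 semitones) above G## lands on the letter A, giving A##.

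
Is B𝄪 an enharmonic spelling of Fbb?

B## is pitch class 1; Fbb is pitch class 3.
The pitch classes differ (1 vs. 3), so they are not enharmonic equivalents.

No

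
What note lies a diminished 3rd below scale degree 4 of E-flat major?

F#

Scale degree 4 of Eb major is Ab.
A diminished third (2 semitones) below Ab lands on the letter F, giving F#.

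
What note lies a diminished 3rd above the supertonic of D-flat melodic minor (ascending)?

Gbb

The supertonic of Db melodic minor (ascending) is Eb.
A diminished third (2 semitones) above Eb lands on the letter G, giving Gbb.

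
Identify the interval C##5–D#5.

Counting letters C–D gives a second.
C##→D# = 1 semitone, 1 narrower than the major second (2), so minor.

minor second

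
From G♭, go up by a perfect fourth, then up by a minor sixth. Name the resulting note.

Abb

A perfect fourth up from Gb is Cb (letter C, 5 semitones up).
A minor sixth up from Cb is Abb (letter A, 8 semitones up).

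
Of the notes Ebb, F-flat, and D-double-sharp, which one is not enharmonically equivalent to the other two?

Ebb

In 12-tone equal temperament, enharmonic equivalents share a pitch class. Ebb is pitch class 2; Fb is pitch class 4; D## is pitch class 4.
Fb and D## share pitch class 4, while Ebb is pitch class 2.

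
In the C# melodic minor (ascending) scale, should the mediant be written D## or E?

E

Each scale degree takes a distinct letter name. Degree 3 of a scale on C must use the letter E.
E and D## are enharmonically the same pitch, but only E uses the letter E, so it is the correct spelling here.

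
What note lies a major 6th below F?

Ab

F down a major sixth is Ab, so the target letter is A.
From F, a major sixth is 9 semitones down: Ab.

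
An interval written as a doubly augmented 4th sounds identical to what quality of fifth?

perfect

A doubly augmented fourth spans 7 semitones.
A fifth spanning 7 semitones is perfect (the perfect fifth is 7).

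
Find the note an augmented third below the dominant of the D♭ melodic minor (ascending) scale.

The dominant of Db melodic minor (ascending) is Ab.
An augmented third (5 semitones) below Ab lands on the letter F, giving Fbb.

Fbb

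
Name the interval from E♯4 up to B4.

diminished fifth

Counting letters E–F–G–A–B gives a fifth.
E#→B = 6 semitones, 1 narrower than the perfect fifth (7), so diminished.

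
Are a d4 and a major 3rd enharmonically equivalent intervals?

A diminished fourth spans 4 semitones; a major third spans 4.
They are enharmonically equivalent.

Yes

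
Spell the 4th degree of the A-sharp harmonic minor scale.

D#

The A# harmonic minor scale runs A# B# C# D# E# F# G##.
Degree 4 is D#.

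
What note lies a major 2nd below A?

G

A down a major second is G, so the target letter is G.
From A, a major second is 2 semitones down: G.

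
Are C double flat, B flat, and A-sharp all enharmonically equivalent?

Cbb is pitch class 10; Bb is pitch class 10; A# is pitch class 10.
All spellings map to pitch class 10, so they are enharmonically equivalent.

Yes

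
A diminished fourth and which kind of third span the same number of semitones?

major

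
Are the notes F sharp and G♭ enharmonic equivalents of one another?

Yes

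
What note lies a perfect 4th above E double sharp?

E up a perfect fourth is A, so the target letter is A.
From E##, a perfect fourth is 5 semitones up: A##.

A##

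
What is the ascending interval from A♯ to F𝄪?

The letter names run A→F, a span of 5 letter steps, so the interval is some kind of sixth.
A# to F## is 9 semitones. A major sixth is 9, so 9 makes it major.

major sixth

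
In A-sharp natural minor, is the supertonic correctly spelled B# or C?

Each scale degree takes a distinct letter name. Degree 2 of a scale on A must use the letter B.
B# and C are enharmonically the same pitch, but only B# uses the letter B, so it is the correct spelling here.

B#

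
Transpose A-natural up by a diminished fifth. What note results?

A up a perfect fifth is E, so the target letter is E.
From A, a diminished fifth is 6 semitones up: Eb.

Eb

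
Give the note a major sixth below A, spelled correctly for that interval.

C

A down a major sixth is C, so the target letter is C.
From A, a major sixth is 9 semitones down: C.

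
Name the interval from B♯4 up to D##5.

The letter names run B→D, a span of 2 letter steps, so the interval is some kind of third.
B# to D## is 4 semitones. A major third is 4, so 4 makes it major.

major third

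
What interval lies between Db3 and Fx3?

Counting letters D–E–F gives a third.
Db→F## = 6 semitones, 2 wider than the major third (4), so doubly augmented.

doubly augmented third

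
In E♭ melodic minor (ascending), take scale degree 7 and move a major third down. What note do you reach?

Bb

Scale degree 7 of Eb melodic minor (ascending) is D.
A major third (4 semitones) below D lands on the letter B, giving Bb.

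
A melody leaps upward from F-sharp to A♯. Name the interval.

The letter names run F→A, a span of 2 letter steps, so the interval is some kind of third.
F# to A# is 4 semitones. A major third is 4, so 4 makes it major.

major third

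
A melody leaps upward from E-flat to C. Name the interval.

Counting letters E–F–G–A–B–C gives a sixth.
Eb→C = 9 semitones, exactly the major sixth.

major sixth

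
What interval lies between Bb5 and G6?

major sixth

Counting letters B–C–D–E–F–G gives a sixth.
Bb→G = 9 semitones, exactly the major sixth.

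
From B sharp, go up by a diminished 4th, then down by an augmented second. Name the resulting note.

Db

A diminished fourth up from B# is E (letter E, 4 semitones up).
An augmented second down from E is Db (letter D, 3 semitones down).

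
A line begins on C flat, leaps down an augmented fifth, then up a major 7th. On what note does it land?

Ebb

An augmented fifth down from Cb is Fbb (letter F, 8 semitones down).
A major seventh up from Fbb is Ebb (letter E, 11 semitones up).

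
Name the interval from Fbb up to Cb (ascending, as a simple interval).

Counting letters F–G–A–B–C gives a fifth.
Fbb→Cb = 8 semitones, 1 wider than the perfect fifth (7), so augmented.

augmented fifth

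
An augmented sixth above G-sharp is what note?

A sixth above G lands on the letter E.
An augmented sixth spans 10 semitones, so G# moves to pitch class 6. On the letter E that is E##.

E##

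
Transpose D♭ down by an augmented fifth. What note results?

Gbb

A fifth below D lands on the letter G.
An augmented fifth spans 8 semitones, so Db moves to pitch class 5. On the letter G that is Gbb.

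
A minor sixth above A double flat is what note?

Fbb

A up a major sixth is F#, so the target letter is F.
From Abb, a minor sixth is 8 semitones up: Fbb.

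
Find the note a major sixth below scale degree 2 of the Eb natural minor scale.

Ab

Scale degree 2 of Eb natural minor is F.
A major sixth (9 semitones) below F lands on the letter A, giving Ab.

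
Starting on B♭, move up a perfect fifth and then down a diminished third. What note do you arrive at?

D#

A perfect fifth up from Bb is F (letter F, 7 semitones up).
A diminished third down from F is D# (letter D, 2 semitones down).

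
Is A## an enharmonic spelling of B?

A## is pitch class 11; B is pitch class 11.
All spellings map to pitch class 11, so they are enharmonically equivalent.

Yes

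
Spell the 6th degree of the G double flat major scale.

Degree 6 takes the letter 5 steps above G, which is E.
In major, degree 6 sits 9 semitones above the tonic. Gbb + 9 semitones is pitch class 2, spelled on E as Ebb.

Ebb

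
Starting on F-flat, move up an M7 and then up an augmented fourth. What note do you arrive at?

A major seventh up from Fb is Eb (letter E, 11 semitones up).
An augmented fourth up from Eb is A (letter A, 6 semitones up).

A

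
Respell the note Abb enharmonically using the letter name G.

G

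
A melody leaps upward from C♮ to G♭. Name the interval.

diminished fifth

The letter names run C→G, a span of 4 letter steps, so the interval is some kind of fifth.
C to Gb is 6 semitones. A perfect fifth is 7, so 6 makes it diminished.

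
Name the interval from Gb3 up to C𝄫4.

diminished fourth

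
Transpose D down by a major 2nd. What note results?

D down a major second is C, so the target letter is C.
From D, a major second is 2 semitones down: C.

C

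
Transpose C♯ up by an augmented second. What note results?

A second above C lands on the letter D.
An augmented second spans 3 semitones, so C# moves to pitch class 4. On the letter D that is D##.

D##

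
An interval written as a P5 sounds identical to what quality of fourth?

A perfect fifth spans 7 semitones.
A fourth spanning 7 semitones is doubly augmented (the perfect fourth is 5).

doubly augmented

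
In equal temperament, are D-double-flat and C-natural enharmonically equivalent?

Yes

Dbb = pitch class 0 and C = pitch class 0 — the same pitch class, so they are enharmonic equivalents.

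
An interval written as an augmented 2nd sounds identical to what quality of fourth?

doubly diminished

An augmented second spans 3 semitones.
A fourth spanning 3 semitones is doubly diminished (the perfect fourth is 5).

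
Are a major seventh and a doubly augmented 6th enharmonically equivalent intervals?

A major seventh spans 11 semitones; a doubly augmented sixth spans 11.
They are enharmonically equivalent.

Yes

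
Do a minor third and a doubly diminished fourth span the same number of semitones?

A minor third spans 3 semitones; a doubly diminished fourth spans 3.
They are enharmonically equivalent.

Yes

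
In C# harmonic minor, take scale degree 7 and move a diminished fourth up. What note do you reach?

E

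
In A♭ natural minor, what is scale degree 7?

Gb

Degree 7 takes the letter 6 steps above A, which is G.
In natural minor, degree 7 sits 10 semitones above the tonic. Ab + 10 semitones is pitch class 6, spelled on G as Gb.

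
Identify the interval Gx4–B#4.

minor third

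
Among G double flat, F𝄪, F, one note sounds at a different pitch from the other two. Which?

F##

In 12-tone equal temperament, enharmonic equivalents share a pitch class. Gbb is pitch class 5; F## is pitch class 7; F is pitch class 5.
Gbb and F share pitch class 5, while F## is pitch class 7.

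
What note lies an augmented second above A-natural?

B#

A up a major second is B, so the target letter is B.
From A, an augmented second is 3 semitones up: B#.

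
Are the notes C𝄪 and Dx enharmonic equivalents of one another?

No

C## is pitch class 2; D## is pitch class 4.
The pitch classes differ (2 vs. 4), so they are not enharmonic equivalents.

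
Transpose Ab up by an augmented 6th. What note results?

F#

A up a major sixth is F#, so the target letter is F.
From Ab, an augmented sixth is 10 semitones up: F#.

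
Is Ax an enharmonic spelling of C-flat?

Yes

A## = pitch class 11 and Cb = pitch class 11 — the same pitch class, so they are enharmonic equivalents.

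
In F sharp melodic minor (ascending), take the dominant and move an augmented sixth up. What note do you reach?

A##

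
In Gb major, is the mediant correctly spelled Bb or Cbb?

Each scale degree takes a distinct letter name. Degree 3 of a scale on G must use the letter B.
Bb and Cbb are enharmonically the same pitch, but only Bb uses the letter B, so it is the correct spelling here.

Bb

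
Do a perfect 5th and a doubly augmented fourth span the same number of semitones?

Yes

A perfect fifth spans 7 semitones; a doubly augmented fourth spans 7.
They are enharmonically equivalent.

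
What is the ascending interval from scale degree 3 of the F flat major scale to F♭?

minor sixth

Scale degree 3 of Fb major is Ab.
Ab up to Fb: letters A→F make it a sixth; 8 semitones makes it minor.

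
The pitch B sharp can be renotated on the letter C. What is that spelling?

Plain C sits at the same pitch as B#, so on the letter C the same pitch needs a natural: C.

C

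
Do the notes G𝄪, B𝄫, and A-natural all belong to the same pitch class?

Yes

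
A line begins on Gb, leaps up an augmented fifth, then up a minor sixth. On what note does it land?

Bb

An augmented fifth up from Gb is D (letter D, 8 semitones up).
A minor sixth up from D is Bb (letter B, 8 semitones up).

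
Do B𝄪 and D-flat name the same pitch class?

B## is pitch class 1; Db is pitch class 1.
All spellings map to pitch class 1, so they are enharmonically equivalent.

Yes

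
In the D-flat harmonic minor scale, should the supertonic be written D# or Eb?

Eb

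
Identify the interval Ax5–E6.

The letter names run A→E, a span of 4 letter steps, so the interval is some kind of fifth.
A## to E is 5 semitones. A perfect fifth is 7, so 5 makes it doubly diminished.

doubly diminished fifth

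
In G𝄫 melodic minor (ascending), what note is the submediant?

Degree 6 takes the letter 5 steps above G, which is E.
In melodic minor (ascending), degree 6 sits 9 semitones above the tonic. Gbb + 9 semitones is pitch class 2, spelled on E as Ebb.

Ebb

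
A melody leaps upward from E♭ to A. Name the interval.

The letter names run E→A, a span of 3 letter steps, so the interval is some kind of fourth.
Eb to A is 6 semitones. A perfect fourth is 5, so 6 makes it augmented.

augmented fourth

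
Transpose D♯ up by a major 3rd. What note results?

A third above D lands on the letter F.
A major third spans 4 semitones, so D# moves to pitch class 7. On the letter F that is F##.

F##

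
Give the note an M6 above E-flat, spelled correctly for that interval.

C

E up a major sixth is C#, so the target letter is C.
From Eb, a major sixth is 9 semitones up: C.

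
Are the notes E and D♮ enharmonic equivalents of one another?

No

Two spellings are enharmonically equivalent only if they share a pitch class.
Here E → 4, D → 2; 2 ≠ 4, so they are not.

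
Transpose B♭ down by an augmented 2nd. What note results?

Abb

A second below B lands on the letter A.
An augmented second spans 3 semitones, so Bb moves to pitch class 7. On the letter A that is Abb.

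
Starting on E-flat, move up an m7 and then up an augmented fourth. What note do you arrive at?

G

A minor seventh up from Eb is Db (letter D, 10 semitones up).
An augmented fourth up from Db is G (letter G, 6 semitones up).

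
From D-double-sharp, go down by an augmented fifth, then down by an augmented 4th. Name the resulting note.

D

An augmented fifth down from D## is G# (letter G, 8 semitones down).
An augmented fourth down from G# is D (letter D, 6 semitones down).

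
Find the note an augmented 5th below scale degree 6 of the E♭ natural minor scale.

Fbb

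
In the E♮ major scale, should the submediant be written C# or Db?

C#

Each scale degree takes a distinct letter name. Degree 6 of a scale on E must use the letter C.
C# and Db are enharmonically the same pitch, but only C# uses the letter C, so it is the correct spelling here.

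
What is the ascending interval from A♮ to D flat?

diminished fourth

Counting letters A–B–C–D gives a fourth.
A→Db = 4 semitones, 1 narrower than the perfect fourth (5), so diminished.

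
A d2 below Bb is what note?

A second below B lands on the letter A.
A diminished second spans 0 semitones, so Bb moves to pitch class 10. On the letter A that is A#.

A#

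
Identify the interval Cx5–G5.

Counting letters C–D–E–F–G gives a fifth.
C##→G = 5 semitones, 2 narrower than the perfect fifth (7), so doubly diminished.

doubly diminished fifth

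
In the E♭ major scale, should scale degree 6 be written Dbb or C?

C

Each scale degree takes a distinct letter name. Degree 6 of a scale on E must use the letter C.
C and Dbb are enharmonically the same pitch, but only C uses the letter C, so it is the correct spelling here.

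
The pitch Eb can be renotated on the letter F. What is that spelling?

Eb is pitch class 3. The letter F alone is pitch class 5.
To reach pitch class 3 from F requires an offset of -2 semitones, i.e. double flat: Fbb.

Fbb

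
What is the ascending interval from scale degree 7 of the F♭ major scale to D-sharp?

augmented seventh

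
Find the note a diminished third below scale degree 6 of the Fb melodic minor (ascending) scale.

B

Scale degree 6 of Fb melodic minor (ascending) is Db.
A diminished third (2 semitones) below Db lands on the letter B, giving B.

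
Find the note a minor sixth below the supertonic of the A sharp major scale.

D##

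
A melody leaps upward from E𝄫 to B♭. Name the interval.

augmented fifth

Counting letters E–F–G–A–B gives a fifth.
Ebb→Bb = 8 semitones, 1 wider than the perfect fifth (7), so augmented.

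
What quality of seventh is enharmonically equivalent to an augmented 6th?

minor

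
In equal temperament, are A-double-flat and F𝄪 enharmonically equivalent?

Abb is pitch class 7; F## is pitch class 7.
All spellings map to pitch class 7, so they are enharmonically equivalent.

Yes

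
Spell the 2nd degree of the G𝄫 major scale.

Abb

The Gbb major scale runs Gbb Abb Bbb Cbb Dbb Ebb Fb.
Degree 2 is Abb.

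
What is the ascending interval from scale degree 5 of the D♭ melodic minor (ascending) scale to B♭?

major second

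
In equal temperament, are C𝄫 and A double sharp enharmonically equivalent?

Two spellings are enharmonically equivalent only if they share a pitch class.
Here Cbb → 10, A## → 11; 10 ≠ 11, so they are not.

No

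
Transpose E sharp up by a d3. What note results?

E up a major third is G#, so the target letter is G.
From E#, a diminished third is 2 semitones up: G.

G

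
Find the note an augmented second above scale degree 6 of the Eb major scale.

Scale degree 6 of Eb major is C.
An augmented second (3 semitones) above C lands on the letter D, giving D#.

D#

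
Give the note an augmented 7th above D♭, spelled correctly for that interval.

C#

D up a major seventh is C#, so the target letter is C.
From Db, an augmented seventh is 12 semitones up: C#.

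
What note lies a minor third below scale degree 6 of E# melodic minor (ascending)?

A##

Scale degree 6 of E# melodic minor (ascending) is C##.
A minor third (3 semitones) below C## lands on the letter A, giving A##.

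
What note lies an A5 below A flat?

Dbb

A fifth below A lands on the letter D.
An augmented fifth spans 8 semitones, so Ab moves to pitch class 0. On the letter D that is Dbb.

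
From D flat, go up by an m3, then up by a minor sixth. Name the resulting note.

Dbb

A minor third up from Db is Fb (letter F, 3 semitones up).
A minor sixth up from Fb is Dbb (letter D, 8 semitones up).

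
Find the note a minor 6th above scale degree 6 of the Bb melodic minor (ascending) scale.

Scale degree 6 of Bb melodic minor (ascending) is G.
A minor sixth (8 semitones) above G lands on the letter E, giving Eb.

Eb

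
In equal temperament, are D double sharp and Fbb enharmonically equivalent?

D## is pitch class 4; Fbb is pitch class 3.
The pitch classes differ (4 vs. 3), so they are not enharmonic equivalents.

No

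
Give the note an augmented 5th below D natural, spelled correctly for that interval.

D down a perfect fifth is G, so the target letter is G.
From D, an augmented fifth is 8 semitones down: Gb.

Gb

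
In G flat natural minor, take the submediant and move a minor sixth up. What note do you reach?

The submediant of Gb natural minor is Ebb.
A minor sixth (8 semitones) above Ebb lands on the letter C, giving Cbb.

Cbb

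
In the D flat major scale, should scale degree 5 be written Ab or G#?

Ab

Each scale degree takes a distinct letter name. Degree 5 of a scale on D must use the letter A.
Ab and G# are enharmonically the same pitch, but only Ab uses the letter A, so it is the correct spelling here.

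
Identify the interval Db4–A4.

Counting letters D–E–F–G–A gives a fifth.
Db→A = 8 semitones, 1 wider than the perfect fifth (7), so augmented.

augmented fifth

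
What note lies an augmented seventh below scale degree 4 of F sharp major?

Cb

Scale degree 4 of F# major is B.
An augmented seventh (12 semitones) below B lands on the letter C, giving Cb.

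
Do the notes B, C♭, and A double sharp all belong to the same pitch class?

B = pitch class 11 and Cb = pitch class 11 and A## = pitch class 11 — the same pitch class, so they are enharmonic equivalents.

Yes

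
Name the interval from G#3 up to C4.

diminished fourth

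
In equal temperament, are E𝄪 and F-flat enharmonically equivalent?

No

Two spellings are enharmonically equivalent only if they share a pitch class.
Here E## → 6, Fb → 4; 4 ≠ 6, so they are not.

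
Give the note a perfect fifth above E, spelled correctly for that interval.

B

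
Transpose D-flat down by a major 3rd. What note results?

Bbb

A third below D lands on the letter B.
A major third spans 4 semitones, so Db moves to pitch class 9. On the letter B that is Bbb.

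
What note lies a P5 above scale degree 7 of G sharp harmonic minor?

Scale degree 7 of G# harmonic minor is F##.
A perfect fifth (7 semitones) above F## lands on the letter C, giving C##.

C##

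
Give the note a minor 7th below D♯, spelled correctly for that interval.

E#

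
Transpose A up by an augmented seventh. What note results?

G##

A seventh above A lands on the letter G.
An augmented seventh spans 12 semitones, so A moves to pitch class 9. On the letter G that is G##.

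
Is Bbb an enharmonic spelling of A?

Bbb is pitch class 9; A is pitch class 9.
All spellings map to pitch class 9, so they are enharmonically equivalent.

Yes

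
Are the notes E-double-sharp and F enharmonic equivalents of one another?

Two spellings are enharmonically equivalent only if they share a pitch class.
Here E## → 6, F → 5; 5 ≠ 6, so they are not.

No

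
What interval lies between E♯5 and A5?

diminished fourth

The letter names run E→A, a span of 3 letter steps, so the interval is some kind of fourth.
E# to A is 4 semitones. A perfect fourth is 5, so 4 makes it diminished.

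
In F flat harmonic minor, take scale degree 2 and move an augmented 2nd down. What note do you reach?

Fbb

Scale degree 2 of Fb harmonic minor is Gb.
An augmented second (3 semitones) below Gb lands on the letter F, giving Fbb.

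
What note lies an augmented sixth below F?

F down a major sixth is Ab, so the target letter is A.
From F, an augmented sixth is 10 semitones down: Abb.

Abb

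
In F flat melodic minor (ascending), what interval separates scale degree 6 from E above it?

augmented second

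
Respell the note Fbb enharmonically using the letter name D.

D#

Plain D sits 1 semitone below Fbb, so on the letter D the same pitch needs a sharp: D#.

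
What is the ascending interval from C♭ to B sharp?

The letter names run C→B, a span of 6 letter steps, so the interval is some kind of seventh.
Cb to B# is 13 semitones. A major seventh is 11, so 13 makes it doubly augmented.

doubly augmented seventh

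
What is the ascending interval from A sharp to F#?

minor sixth

The letter names run A→F, a span of 5 letter steps, so the interval is some kind of sixth.
A# to F# is 8 semitones. A major sixth is 9, so 8 makes it minor.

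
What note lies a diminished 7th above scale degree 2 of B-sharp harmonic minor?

B

Scale degree 2 of B# harmonic minor is C##.
A diminished seventh (9 semitones) above C## lands on the letter B, giving B.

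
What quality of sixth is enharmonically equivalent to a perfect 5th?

diminished

A perfect fifth spans 7 semitones.
A sixth spanning 7 semitones is diminished (the major sixth is 9).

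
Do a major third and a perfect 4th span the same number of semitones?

No

A major third spans 4 semitones; a perfect fourth spans 5.
The spans differ, so they are not enharmonic equivalents.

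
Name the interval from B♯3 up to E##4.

augmented fourth

The letter names run B→E, a span of 3 letter steps, so the interval is some kind of fourth.
B# to E## is 6 semitones. A perfect fourth is 5, so 6 makes it augmented.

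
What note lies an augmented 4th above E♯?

A fourth above E lands on the letter A.
An augmented fourth spans 6 semitones, so E# moves to pitch class 11. On the letter A that is A##.

A##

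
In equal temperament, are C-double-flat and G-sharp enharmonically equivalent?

Cbb is pitch class 10; G# is pitch class 8.
The pitch classes differ (10 vs. 8), so they are not enharmonic equivalents.

No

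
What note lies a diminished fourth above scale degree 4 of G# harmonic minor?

Scale degree 4 of G# harmonic minor is C#.
A diminished fourth (4 semitones) above C# lands on the letter F, giving F.

F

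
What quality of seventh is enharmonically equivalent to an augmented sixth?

minor

An augmented sixth spans 10 semitones.
A seventh spanning 10 semitones is minor (the major seventh is 11).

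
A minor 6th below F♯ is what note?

A sixth below F lands on the letter A.
A minor sixth spans 8 semitones, so F# moves to pitch class 10. On the letter A that is A#.

A#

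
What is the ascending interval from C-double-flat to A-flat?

augmented sixth

The letter names run C→A, a span of 5 letter steps, so the interval is some kind of sixth.
Cbb to Ab is 10 semitones. A major sixth is 9, so 10 makes it augmented.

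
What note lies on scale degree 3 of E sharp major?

G##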